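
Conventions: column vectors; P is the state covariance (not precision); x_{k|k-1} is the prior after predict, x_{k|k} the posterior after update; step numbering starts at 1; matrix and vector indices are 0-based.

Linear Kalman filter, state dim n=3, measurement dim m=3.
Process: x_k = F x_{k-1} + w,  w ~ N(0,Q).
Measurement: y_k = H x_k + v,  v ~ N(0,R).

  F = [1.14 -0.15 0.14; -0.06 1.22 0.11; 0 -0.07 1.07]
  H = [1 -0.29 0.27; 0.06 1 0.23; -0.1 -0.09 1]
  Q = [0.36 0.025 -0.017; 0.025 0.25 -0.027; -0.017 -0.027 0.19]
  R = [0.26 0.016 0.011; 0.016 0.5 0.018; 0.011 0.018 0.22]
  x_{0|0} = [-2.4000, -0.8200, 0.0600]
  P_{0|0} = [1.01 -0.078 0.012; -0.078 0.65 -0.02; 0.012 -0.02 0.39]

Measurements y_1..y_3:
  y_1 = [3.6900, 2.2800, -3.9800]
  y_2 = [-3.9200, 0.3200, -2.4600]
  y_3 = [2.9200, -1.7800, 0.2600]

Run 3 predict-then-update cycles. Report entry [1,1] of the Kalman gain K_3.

step 1: x^-=[-2.6046, -0.8498, 0.1216]  P^-=[1.7262 -0.2679 0.0725; -0.2679 1.2317 -0.0637; 0.0725 -0.0637 0.6427]  S=[2.3412 -0.4560 0.1510; -0.4560 1.7125 0.0132; 0.1510 0.0132 0.8821]  K=[0.8197 0.1338 -0.2284; -0.1345 0.6667 -0.1544; 0.0802 0.0676 0.7122]  nu=[6.0153, 3.2581, -4.4385]  x^+=[3.7760, 1.1985, -2.3367]  P^+=[0.2339 0.0641 -0.0097; 0.0641 0.3218 0.0119; -0.0097 0.0119 0.1589]
step 2: x^-=[3.7977, 0.9786, -2.5841]  P^-=[0.6489 0.0430 -0.0088; 0.0430 0.7257 -0.0194; -0.0088 -0.0194 0.3717]  S=[0.9704 -0.0963 0.0604; -0.0963 1.2437 0.0104; 0.0604 0.0104 0.6101]  K=[0.6773 0.1183 -0.1961; -0.1120 0.5745 -0.1447; 0.0677 0.0529 0.6059]  nu=[-6.7362, -0.2921, 0.5920]  x^+=[-0.9157, 1.4793, -2.6972]  P^+=[0.1948 0.0569 -0.0090; 0.0569 0.2776 0.0080; -0.0090 0.0080 0.1348]
step 3: x^-=[-1.6434, 1.5630, -2.9896]  P^-=[0.5994 0.0427 -0.0107; 0.0427 0.6595 -0.0237; -0.0107 -0.0237 0.3445]  S=[0.9131 -0.0834 0.0557; -0.0834 1.1738 0.0062; 0.0557 0.0062 0.5830]  K=[0.6617 0.1129 -0.1922; -0.1104 0.5523 -0.1451; 0.0661 0.0484 0.5896]  nu=[5.8238, -2.5568, 3.2259]  x^+=[1.3015, -0.9601, -0.8263]  P^+=[0.1899 0.0543 -0.0091; 0.0543 0.2671 0.0063; -0.0091 0.0063 0.1310]

K[1,1] = 0.5523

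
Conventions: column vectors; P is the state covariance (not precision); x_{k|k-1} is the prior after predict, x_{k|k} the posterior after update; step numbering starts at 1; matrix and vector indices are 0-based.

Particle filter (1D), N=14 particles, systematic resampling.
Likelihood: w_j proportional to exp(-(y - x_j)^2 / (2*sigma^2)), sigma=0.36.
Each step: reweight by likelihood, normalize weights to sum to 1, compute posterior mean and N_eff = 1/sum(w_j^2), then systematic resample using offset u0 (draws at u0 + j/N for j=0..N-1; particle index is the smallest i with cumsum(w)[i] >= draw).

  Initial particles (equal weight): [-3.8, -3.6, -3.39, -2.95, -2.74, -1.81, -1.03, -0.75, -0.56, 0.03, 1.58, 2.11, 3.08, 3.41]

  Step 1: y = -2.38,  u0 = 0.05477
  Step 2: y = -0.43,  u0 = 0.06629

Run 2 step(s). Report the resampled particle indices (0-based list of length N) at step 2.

resampled_idx = [10, 10, 10, 11, 11, 11, 11, 12, 12, 12, 13, 13, 13, 13]

step 1: w=[0.0003, 0.0027, 0.0163, 0.2376, 0.5048, 0.2376, 0.0007, 0.0000, 0.0000, 0.0000, 0.0000, 0.0000, 0.0000, 0.0000]  mean=-2.5808  Neff=2.7177  idx=[3, 3, 3, 4, 4, 4, 4, 4, 4, 4, 5, 5, 5, 5]
step 2: w=[0.0000, 0.0000, 0.0000, 0.0000, 0.0000, 0.0000, 0.0000, 0.0000, 0.0000, 0.0000, 0.2500, 0.2500, 0.2500, 0.2500]  mean=-1.8100  Neff=4.0000  idx=[10, 10, 10, 11, 11, 11, 11, 12, 12, 12, 13, 13, 13, 13]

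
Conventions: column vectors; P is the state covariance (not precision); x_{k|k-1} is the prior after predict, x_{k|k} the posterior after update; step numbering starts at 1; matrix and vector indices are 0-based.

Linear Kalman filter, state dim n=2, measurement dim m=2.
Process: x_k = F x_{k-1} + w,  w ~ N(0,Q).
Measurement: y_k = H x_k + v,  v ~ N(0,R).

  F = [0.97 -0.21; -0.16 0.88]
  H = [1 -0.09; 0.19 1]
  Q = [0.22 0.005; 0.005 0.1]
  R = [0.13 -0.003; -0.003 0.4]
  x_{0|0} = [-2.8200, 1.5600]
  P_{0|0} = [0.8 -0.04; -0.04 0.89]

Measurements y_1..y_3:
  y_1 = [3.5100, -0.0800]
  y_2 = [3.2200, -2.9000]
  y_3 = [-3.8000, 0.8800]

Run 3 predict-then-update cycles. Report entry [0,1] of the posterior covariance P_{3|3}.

P_post[0,1] = -0.0064

step 1: x^-=[-3.0630, 1.8240]  P^-=[1.0283 -0.3191; -0.3191 0.8210]  S=[1.2224 -0.1952; -0.1952 1.1368]  K=[0.8712 0.0407; -0.2208 0.6309]  nu=[6.7372, -1.3220]  x^+=[2.7527, -0.4975]  P^+=[0.1124 -0.0077; -0.0077 0.2545]
step 2: x^-=[2.7746, -0.8782]  P^-=[0.3402 -0.0663; -0.0663 0.3021]  S=[0.4845 -0.0307; -0.0307 0.6892]  K=[0.7162 0.0295; -0.1668 0.4126]  nu=[0.3664, -2.5490]  x^+=[2.9618, -1.9911]  P^+=[0.0923 -0.0079; -0.0079 0.1671]
step 3: x^-=[3.2911, -2.2261]  P^-=[0.3174 -0.0472; -0.0472 0.2340]  S=[0.4578 -0.0101; -0.0101 0.6275]  K=[0.7033 0.0323; -0.1412 0.3563]  nu=[-7.2914, 2.4808]  x^+=[-1.7573, -0.3128]  P^+=[0.0908 -0.0064; -0.0064 0.1442]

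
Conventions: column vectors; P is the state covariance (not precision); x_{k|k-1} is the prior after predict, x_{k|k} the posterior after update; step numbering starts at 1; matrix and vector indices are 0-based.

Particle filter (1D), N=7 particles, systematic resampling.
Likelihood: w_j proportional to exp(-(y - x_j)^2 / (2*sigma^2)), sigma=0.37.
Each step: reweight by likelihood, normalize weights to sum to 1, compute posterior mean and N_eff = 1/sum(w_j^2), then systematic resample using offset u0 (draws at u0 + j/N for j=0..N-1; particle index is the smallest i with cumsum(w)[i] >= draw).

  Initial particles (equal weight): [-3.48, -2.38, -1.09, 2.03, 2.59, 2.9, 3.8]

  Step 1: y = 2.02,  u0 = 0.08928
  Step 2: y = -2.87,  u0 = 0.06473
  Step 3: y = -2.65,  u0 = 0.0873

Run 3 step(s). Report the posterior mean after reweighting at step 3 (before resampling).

step 1: w=[0.0000, 0.0000, 0.0000, 0.7329, 0.2238, 0.0433, 0.0000]  mean=2.1930  Neff=1.6976  idx=[3, 3, 3, 3, 3, 4, 4]
step 2: w=[0.2000, 0.2000, 0.2000, 0.2000, 0.2000, 0.0000, 0.0000]  mean=2.0300  Neff=5.0000  idx=[0, 1, 1, 2, 3, 3, 4]
step 3: w=[0.1429, 0.1429, 0.1429, 0.1429, 0.1429, 0.1429, 0.1429]  mean=2.0300  Neff=7.0000  idx=[0, 1, 2, 3, 4, 5, 6]

post_mean = 2.0300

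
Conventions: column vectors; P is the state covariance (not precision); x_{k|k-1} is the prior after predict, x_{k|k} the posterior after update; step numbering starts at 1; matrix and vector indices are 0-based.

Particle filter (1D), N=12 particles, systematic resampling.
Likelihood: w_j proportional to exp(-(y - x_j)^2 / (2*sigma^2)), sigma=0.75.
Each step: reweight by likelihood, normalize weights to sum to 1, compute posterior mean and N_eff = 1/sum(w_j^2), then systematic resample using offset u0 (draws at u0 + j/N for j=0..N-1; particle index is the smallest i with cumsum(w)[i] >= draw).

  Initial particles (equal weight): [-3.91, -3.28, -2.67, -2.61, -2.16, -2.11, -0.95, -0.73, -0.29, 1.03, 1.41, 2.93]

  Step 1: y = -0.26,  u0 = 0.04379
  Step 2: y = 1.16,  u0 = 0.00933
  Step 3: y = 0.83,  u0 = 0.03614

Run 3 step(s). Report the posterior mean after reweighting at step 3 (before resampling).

post_mean = 0.7480

step 1: w=[0.0000, 0.0001, 0.0020, 0.0026, 0.0140, 0.0165, 0.2267, 0.2844, 0.3458, 0.0789, 0.0290, 0.0000]  mean=-0.4784  Neff=3.8547  idx=[6, 6, 6, 7, 7, 7, 7, 8, 8, 8, 8, 9]
step 2: w=[0.0105, 0.0105, 0.0105, 0.0229, 0.0229, 0.0229, 0.0229, 0.0845, 0.0845, 0.0845, 0.0845, 0.5393]  mean=0.3608  Neff=3.1079  idx=[0, 5, 7, 8, 9, 10, 11, 11, 11, 11, 11, 11]
step 3: w=[0.0082, 0.0158, 0.0451, 0.0451, 0.0451, 0.0451, 0.1326, 0.1326, 0.1326, 0.1326, 0.1326, 0.1326]  mean=0.7480  Neff=8.7741  idx=[2, 4, 5, 6, 7, 7, 8, 9, 9, 10, 11, 11]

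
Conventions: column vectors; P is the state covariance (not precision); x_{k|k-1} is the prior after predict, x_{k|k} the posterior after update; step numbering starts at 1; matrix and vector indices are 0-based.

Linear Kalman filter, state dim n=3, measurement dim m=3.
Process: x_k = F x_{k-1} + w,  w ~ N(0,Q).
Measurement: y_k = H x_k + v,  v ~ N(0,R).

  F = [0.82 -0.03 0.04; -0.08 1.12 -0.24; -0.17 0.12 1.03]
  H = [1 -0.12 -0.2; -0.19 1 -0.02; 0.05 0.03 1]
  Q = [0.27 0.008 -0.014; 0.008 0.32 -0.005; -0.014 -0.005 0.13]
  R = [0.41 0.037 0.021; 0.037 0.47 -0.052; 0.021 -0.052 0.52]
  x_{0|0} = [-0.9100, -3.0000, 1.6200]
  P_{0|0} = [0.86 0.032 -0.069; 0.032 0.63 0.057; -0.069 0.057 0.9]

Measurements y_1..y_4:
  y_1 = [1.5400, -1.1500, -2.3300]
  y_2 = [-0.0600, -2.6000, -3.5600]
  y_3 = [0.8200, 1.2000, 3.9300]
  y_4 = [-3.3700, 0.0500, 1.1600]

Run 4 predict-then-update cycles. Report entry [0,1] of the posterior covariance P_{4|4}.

P_post[0,1] = 0.0544

step 1: x^-=[-0.5914, -3.6760, 1.4633]  P^-=[0.8440 -0.0320 -0.1551; -0.0320 1.1286 -0.0705; -0.1551 -0.0705 1.1557]  S=[1.3828 -0.2758 -0.3174; -0.2758 1.6433 -0.0916; -0.3174 -0.0916 1.6590]  K=[0.6475 -0.0034 0.0551; 0.0334 0.6981 0.0218; -0.1250 -0.0229 0.6655]  nu=[1.9829, 2.4429, -3.6535]  x^+=[0.4829, -1.9842, -1.2720]  P^+=[0.2806 0.0733 0.0262; 0.0733 0.3414 -0.0382; 0.0262 -0.0382 0.3445]
step 2: x^-=[0.4047, -1.9556, -1.6303]  P^-=[0.4577 0.0351 -0.0096; 0.0351 0.7783 -0.0991; -0.0096 -0.0991 0.4869]  S=[0.8891 -0.0861 -0.0525; -0.0861 1.2555 -0.1384; -0.0525 -0.1384 1.0019]  K=[0.5145 -0.0013 0.0411; 0.0174 0.6187 0.0125; -0.0828 -0.0388 0.4728]  nu=[-1.0254, -0.6001, -1.8912]  x^+=[-0.1998, -2.3684, -2.4163]  P^+=[0.2227 0.0590 0.0193; 0.0590 0.3012 -0.0373; 0.0193 -0.0373 0.2463]
step 3: x^-=[-0.1894, -2.0567, -2.7390]  P^-=[0.4189 0.0294 -0.0127; 0.0294 0.7237 -0.0769; -0.0127 -0.0769 0.3837]  S=[0.8490 -0.0829 -0.0396; -0.0829 1.2008 -0.1151; -0.0396 -0.1151 0.8996]  K=[0.4932 -0.0046 0.0312; 0.0100 0.6017 0.0177; -0.0784 -0.0340 0.4154]  nu=[0.2148, 3.1659, 6.7402]  x^+=[0.1127, -0.0304, -0.0636]  P^+=[0.2122 0.0551 0.0146; 0.0551 0.2921 -0.0334; 0.0146 -0.0334 0.2164]
step 4: x^-=[0.0908, -0.0278, -0.0883]  P^-=[0.4116 0.0283 -0.0169; 0.0283 0.7088 -0.0656; -0.0169 -0.0656 0.3543]  S=[0.8429 -0.0833 -0.0397; -0.0833 1.1856 -0.1028; -0.0397 -0.1028 0.8705]  K=[0.4891 -0.0051 0.0268; 0.0082 0.5969 0.0216; -0.0791 -0.0297 0.3967]  nu=[-3.4818, 0.0933, 1.2446]  x^+=[-1.5793, 0.0263, 0.6781]  P^+=[0.2099 0.0544 0.0124; 0.0544 0.2894 -0.0310; 0.0124 -0.0310 0.2065]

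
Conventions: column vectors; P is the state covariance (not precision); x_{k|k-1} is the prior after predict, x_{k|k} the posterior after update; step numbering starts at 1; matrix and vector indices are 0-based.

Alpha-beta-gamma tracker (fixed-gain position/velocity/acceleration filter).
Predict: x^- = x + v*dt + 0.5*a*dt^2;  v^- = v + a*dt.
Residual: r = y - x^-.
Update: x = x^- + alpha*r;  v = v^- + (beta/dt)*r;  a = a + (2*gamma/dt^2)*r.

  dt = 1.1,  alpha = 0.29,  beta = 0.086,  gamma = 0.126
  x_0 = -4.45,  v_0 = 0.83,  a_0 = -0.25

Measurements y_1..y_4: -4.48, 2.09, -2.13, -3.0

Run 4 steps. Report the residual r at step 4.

step 1: x_pred=-3.6883  r=-0.7918  x^+=-3.9179  v^+=0.4931  a^+=-0.4149
step 2: x_pred=-3.6265  r=5.7165  x^+=-1.9687  v^+=0.4836  a^+=0.7756
step 3: x_pred=-0.9674  r=-1.1626  x^+=-1.3046  v^+=1.2460  a^+=0.5335
step 4: x_pred=0.3888  r=-3.3888  x^+=-0.5940  v^+=1.5679  a^+=-0.1722

resid = -3.3888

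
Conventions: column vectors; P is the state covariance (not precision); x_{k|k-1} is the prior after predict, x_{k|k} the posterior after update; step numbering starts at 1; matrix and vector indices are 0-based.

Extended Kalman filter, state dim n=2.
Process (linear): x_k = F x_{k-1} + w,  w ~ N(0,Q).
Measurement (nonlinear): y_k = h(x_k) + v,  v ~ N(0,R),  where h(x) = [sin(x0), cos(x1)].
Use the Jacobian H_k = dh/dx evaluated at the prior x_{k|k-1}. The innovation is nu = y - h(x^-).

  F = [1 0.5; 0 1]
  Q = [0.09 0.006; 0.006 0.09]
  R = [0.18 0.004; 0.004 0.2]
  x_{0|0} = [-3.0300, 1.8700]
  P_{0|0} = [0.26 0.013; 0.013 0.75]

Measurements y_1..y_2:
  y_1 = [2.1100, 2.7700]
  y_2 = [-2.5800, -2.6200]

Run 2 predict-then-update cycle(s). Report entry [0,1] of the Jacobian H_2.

H_jac[0,1] = 0.0000

step 1: x^-=[-2.0950, 1.8700]  P^-=[0.5505 0.3940; 0.3940 0.8400]  H_jac=[-0.5005 0.0000; 0.0000 -0.9556]  S=[0.3179 0.1924; 0.1924 0.9670]  K=[-0.7175 -0.2466; -0.1340 -0.8034]  nu=[2.9757, 3.0648]  x^+=[-4.9856, -0.9909]  P^+=[0.2600 0.0546; 0.0546 0.1687]
step 2: x^-=[-5.4811, -0.9909]  P^-=[0.4468 0.1450; 0.1450 0.2587]  H_jac=[0.6952 0.0000; 0.0000 0.8365]  S=[0.3959 0.0883; 0.0883 0.3810]  K=[0.7524 0.1439; 0.1348 0.5367]  nu=[-3.2988, -3.1679]  x^+=[-8.4189, -3.1360]  P^+=[0.1956 0.0380; 0.0380 0.1290]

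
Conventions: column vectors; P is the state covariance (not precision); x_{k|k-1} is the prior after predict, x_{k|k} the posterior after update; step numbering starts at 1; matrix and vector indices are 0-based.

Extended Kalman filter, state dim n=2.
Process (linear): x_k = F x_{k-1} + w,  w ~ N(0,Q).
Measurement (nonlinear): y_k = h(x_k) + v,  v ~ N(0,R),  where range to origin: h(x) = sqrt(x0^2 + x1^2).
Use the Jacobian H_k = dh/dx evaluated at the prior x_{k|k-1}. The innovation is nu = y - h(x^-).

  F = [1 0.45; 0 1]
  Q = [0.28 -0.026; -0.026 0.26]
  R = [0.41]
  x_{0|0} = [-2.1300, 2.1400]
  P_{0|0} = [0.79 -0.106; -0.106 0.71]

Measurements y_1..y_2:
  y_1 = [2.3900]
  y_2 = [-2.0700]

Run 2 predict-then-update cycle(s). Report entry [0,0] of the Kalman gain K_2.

K[0,0] = 0.4145

step 1: x^-=[-1.1670, 2.1400]  P^-=[1.1184 0.1875; 0.1875 0.9700]  H_jac=[-0.4788 0.8779]  S=[1.2564]  K=[-0.2952; 0.6064]  nu=[-0.0475]  x^+=[-1.1530, 2.1112]  P^+=[1.0089 0.4124; 0.4124 0.5080]
step 2: x^-=[-0.2029, 2.1112]  P^-=[1.7629 0.6150; 0.6150 0.7680]  H_jac=[-0.0957 0.9954]  S=[1.0700]  K=[0.4145; 0.6595]  nu=[-4.1909]  x^+=[-1.9399, -0.6528]  P^+=[1.5791 0.3225; 0.3225 0.3026]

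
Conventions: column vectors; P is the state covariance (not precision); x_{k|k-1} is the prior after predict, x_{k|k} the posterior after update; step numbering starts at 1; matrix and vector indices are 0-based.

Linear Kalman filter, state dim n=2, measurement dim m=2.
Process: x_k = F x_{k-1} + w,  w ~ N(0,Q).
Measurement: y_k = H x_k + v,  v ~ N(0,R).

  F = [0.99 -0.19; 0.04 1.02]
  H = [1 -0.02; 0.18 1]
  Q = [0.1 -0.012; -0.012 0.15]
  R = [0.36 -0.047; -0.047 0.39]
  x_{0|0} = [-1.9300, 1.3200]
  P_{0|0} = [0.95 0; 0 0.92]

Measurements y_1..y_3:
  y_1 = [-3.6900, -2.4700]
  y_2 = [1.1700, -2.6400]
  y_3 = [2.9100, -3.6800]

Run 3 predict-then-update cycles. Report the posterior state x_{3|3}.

step 1: x^-=[-2.1615, 1.2692]  P^-=[1.0643 -0.1527; -0.1527 1.1087]  S=[1.4309 -0.0297; -0.0297 1.4782]  K=[0.7468 0.0413; -0.1070 0.7293]  nu=[-1.5031, -3.3501]  x^+=[-3.4225, -1.0131]  P^+=[0.2656 -0.0668; -0.0668 0.3015]
step 2: x^-=[-3.1958, -1.1702]  P^-=[0.3963 -0.1268; -0.1268 0.4586]  S=[0.7616 -0.1112; -0.1112 0.8158]  K=[0.5242 0.0034; -0.1026 0.5202]  nu=[4.3424, -0.8945]  x^+=[-0.9225, -2.0812]  P^+=[0.1874 -0.0570; -0.0570 0.2180]
step 3: x^-=[-0.5179, -2.1597]  P^-=[0.3130 -0.1040; -0.1040 0.3724]  S=[0.6773 -0.1017; -0.1017 0.7351]  K=[0.4651 -0.0004; -0.0942 0.4681]  nu=[3.3847, -1.4271]  x^+=[1.0571, -3.1466]  P^+=[0.1664 -0.0520; -0.0520 0.1963]

x_post = [1.0571, -3.1466]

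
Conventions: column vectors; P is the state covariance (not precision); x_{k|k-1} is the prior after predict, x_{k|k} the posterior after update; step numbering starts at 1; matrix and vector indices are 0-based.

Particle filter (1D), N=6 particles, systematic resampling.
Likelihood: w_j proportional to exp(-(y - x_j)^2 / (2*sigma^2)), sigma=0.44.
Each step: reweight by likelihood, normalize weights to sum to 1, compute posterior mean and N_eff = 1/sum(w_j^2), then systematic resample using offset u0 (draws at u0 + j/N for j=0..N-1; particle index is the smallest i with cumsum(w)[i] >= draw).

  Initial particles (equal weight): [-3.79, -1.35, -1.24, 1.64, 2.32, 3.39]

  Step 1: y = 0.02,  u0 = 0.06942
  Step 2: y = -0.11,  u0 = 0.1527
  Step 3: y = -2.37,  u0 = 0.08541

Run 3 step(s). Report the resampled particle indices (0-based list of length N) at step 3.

step 1: w=[0.0000, 0.3071, 0.6483, 0.0446, 0.0000, 0.0000]  mean=-1.1453  Neff=1.9358  idx=[1, 1, 2, 2, 2, 2]
step 2: w=[0.1016, 0.1016, 0.1992, 0.1992, 0.1992, 0.1992]  mean=-1.2624  Neff=5.5751  idx=[1, 2, 3, 4, 5, 5]
step 3: w=[0.2692, 0.1462, 0.1462, 0.1462, 0.1462, 0.1462]  mean=-1.2696  Neff=5.5777  idx=[0, 0, 2, 3, 4, 5]

resampled_idx = [0, 0, 2, 3, 4, 5]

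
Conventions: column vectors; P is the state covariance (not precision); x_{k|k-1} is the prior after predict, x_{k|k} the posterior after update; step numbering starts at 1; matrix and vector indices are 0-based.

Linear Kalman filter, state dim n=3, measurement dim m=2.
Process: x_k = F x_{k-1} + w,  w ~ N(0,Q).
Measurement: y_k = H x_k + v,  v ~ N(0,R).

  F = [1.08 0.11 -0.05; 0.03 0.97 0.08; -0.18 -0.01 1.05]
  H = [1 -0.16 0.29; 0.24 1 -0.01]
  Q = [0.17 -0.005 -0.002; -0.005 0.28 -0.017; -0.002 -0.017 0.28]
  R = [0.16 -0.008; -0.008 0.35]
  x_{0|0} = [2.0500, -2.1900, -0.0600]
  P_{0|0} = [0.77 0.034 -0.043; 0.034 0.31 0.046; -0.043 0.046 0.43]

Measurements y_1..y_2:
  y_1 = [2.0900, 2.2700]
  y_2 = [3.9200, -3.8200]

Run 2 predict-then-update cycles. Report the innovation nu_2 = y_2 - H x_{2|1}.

innov = [1.5466, -4.8015]

step 1: x^-=[1.9761, -2.0676, -0.4101]  P^-=[1.0852 0.0816 -0.2195; 0.0816 0.5840 0.0521; -0.2195 0.0521 0.7945]  S=[1.1687 0.2372; 0.2372 1.0358]  K=[0.8342 0.1412; -0.1211 0.6100; 0.0041 -0.0092]  nu=[-0.0980, 3.8592]  x^+=[2.4394, 0.2983, -0.4459]  P^+=[0.1953 -0.0063 -0.2204; -0.0063 0.2166 0.0576; -0.2204 0.0576 0.7944]
step 2: x^-=[2.6897, 0.3269, -0.9103]  P^-=[0.4240 -0.0064 -0.3270; -0.0064 0.4965 0.1025; -0.3270 0.1025 1.2442]  S=[0.5043 0.0150; 0.0150 0.8675]  K=[0.6518 0.1025; -0.1282 0.5716; 0.0342 0.0128]  nu=[1.5466, -4.8015]  x^+=[3.2058, -2.6160, -0.9188]  P^+=[0.1987 -0.0204 -0.3395; -0.0204 0.2070 0.0981; -0.3395 0.0981 1.2435]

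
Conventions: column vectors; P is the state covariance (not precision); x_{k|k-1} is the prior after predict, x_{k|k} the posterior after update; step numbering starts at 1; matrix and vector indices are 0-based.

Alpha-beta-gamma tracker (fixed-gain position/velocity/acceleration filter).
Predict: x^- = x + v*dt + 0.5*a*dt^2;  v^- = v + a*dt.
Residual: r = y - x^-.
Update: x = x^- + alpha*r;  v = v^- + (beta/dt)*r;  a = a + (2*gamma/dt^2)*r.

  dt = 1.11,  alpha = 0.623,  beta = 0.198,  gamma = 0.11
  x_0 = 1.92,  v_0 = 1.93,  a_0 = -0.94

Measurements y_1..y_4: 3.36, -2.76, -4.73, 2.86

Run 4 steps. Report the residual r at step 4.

resid = 12.9326

step 1: x_pred=3.4832  r=-0.1232  x^+=3.4065  v^+=0.8646  a^+=-0.9620
step 2: x_pred=3.7735  r=-6.5335  x^+=-0.2969  v^+=-1.3686  a^+=-2.1286
step 3: x_pred=-3.1274  r=-1.6026  x^+=-4.1258  v^+=-4.0173  a^+=-2.4148
step 4: x_pred=-10.0726  r=12.9326  x^+=-2.0156  v^+=-4.3908  a^+=-0.1056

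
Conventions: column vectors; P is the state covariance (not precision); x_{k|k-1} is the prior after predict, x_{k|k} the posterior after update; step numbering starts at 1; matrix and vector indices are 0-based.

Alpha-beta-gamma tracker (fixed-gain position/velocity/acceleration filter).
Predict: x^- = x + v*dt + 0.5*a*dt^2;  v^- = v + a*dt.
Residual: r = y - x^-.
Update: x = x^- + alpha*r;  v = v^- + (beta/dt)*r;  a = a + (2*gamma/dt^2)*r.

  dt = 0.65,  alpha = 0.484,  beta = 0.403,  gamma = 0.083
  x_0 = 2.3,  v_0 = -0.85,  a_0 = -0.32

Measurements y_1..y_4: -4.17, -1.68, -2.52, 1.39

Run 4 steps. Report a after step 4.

step 1: x_pred=1.6799  r=-5.8499  x^+=-1.1515  v^+=-4.6849  a^+=-2.6184
step 2: x_pred=-4.7498  r=3.0698  x^+=-3.2640  v^+=-4.4836  a^+=-1.4123
step 3: x_pred=-6.4767  r=3.9567  x^+=-4.5617  v^+=-2.9485  a^+=0.1423
step 4: x_pred=-6.4481  r=7.8381  x^+=-2.6545  v^+=2.0037  a^+=3.2219

a_post = 3.2219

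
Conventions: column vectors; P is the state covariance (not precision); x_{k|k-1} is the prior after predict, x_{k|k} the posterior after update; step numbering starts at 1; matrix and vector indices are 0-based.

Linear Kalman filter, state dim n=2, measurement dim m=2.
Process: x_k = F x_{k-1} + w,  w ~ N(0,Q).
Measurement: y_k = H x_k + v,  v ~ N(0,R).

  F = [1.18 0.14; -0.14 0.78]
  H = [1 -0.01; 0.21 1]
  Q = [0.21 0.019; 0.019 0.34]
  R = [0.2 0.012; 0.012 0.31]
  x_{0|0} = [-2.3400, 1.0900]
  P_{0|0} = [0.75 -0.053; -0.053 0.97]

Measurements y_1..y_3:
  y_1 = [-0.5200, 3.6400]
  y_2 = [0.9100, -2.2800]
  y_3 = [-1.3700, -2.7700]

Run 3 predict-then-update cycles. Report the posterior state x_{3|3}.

x_post = [-0.8662, -1.7081]

step 1: x^-=[-2.6086, 1.1778]  P^-=[1.2558 -0.0467; -0.0467 0.9564]  S=[1.4568 0.2195; 0.2195 1.3022]  K=[0.8590 0.0218; -0.1520 0.7526]  nu=[2.1004, 3.0100]  x^+=[-0.7386, 3.1237]  P^+=[0.1719 -0.0190; -0.0190 0.2355]
step 2: x^-=[-0.4342, 2.5399]  P^-=[0.4477 -0.0008; -0.0008 0.4908]  S=[0.6477 0.1003; 0.1003 0.8202]  K=[0.6865 0.0297; -0.1034 0.6108]  nu=[1.3696, -4.7287]  x^+=[0.3657, -0.4901]  P^+=[0.1376 -0.0114; -0.0114 0.1905]
step 3: x^-=[0.3630, -0.4335]  P^-=[0.4015 0.0068; 0.0068 0.4611]  S=[0.6014 0.0985; 0.0985 0.7917]  K=[0.6621 0.0327; -0.0940 0.5959]  nu=[-1.7373, -2.4127]  x^+=[-0.8662, -1.7081]  P^+=[0.1327 -0.0098; -0.0098 0.1857]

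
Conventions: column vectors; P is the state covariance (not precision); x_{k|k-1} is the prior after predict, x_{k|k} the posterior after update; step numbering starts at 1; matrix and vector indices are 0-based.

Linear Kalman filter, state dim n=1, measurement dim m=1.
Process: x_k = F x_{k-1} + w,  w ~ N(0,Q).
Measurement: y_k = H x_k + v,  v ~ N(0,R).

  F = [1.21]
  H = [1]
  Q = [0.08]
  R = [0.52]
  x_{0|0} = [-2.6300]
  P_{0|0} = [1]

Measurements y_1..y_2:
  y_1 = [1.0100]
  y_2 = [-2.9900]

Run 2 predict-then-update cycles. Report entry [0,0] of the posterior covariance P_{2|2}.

step 1: x^-=[-3.1823]  P^-=[1.5441]  S=[2.0641]  K=[0.7481]  nu=[4.1923]  x^+=[-0.0461]  P^+=[0.3890]
step 2: x^-=[-0.0558]  P^-=[0.6495]  S=[1.1695]  K=[0.5554]  nu=[-2.9342]  x^+=[-1.6854]  P^+=[0.2888]

P_post[0,0] = 0.2888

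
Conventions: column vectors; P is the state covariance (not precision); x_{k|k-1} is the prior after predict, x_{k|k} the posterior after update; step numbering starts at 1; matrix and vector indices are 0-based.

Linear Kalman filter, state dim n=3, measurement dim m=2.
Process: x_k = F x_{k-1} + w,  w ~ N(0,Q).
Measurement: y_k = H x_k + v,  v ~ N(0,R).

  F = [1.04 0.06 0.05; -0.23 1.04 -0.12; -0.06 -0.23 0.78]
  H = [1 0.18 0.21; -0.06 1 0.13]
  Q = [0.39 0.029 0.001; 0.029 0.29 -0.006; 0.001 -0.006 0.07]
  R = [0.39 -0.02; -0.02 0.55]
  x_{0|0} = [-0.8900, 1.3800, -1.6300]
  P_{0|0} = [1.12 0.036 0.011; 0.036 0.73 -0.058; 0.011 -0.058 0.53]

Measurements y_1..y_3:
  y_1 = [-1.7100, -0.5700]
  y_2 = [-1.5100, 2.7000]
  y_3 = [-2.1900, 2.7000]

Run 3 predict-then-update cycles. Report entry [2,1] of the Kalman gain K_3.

step 1: x^-=[-0.9243, 1.8355, -1.5354]  P^-=[1.6106 -0.1622 -0.0602; -0.1622 1.1443 -0.2657; -0.0602 -0.2657 0.4559]  S=[1.9541 -0.1277; -0.1277 1.6591]  K=[0.7963 -0.0994; 0.0382 0.6777; -0.0143 -0.1233]  nu=[-0.7937, -2.2614]  x^+=[-1.3315, 0.2727, -1.2451]  P^+=[0.3348 -0.0413 -0.0706; -0.0413 0.3861 -0.1278; -0.0706 -0.1278 0.4307]
step 2: x^-=[-1.4307, 0.7393, -0.9540]  P^-=[0.7413 -0.0698 -0.0599; -0.0698 0.7793 -0.2287; -0.0599 -0.2287 0.4050]  S=[1.1069 -0.0426; -0.0426 1.2887]  K=[0.6442 -0.0734; 0.0428 0.5863; -0.0197 -0.1345]  nu=[-0.0121, 1.9989]  x^+=[-1.5852, 1.9108, -1.2226]  P^+=[0.2710 -0.0289 -0.0623; -0.0289 0.3364 -0.1269; -0.0623 -0.1269 0.3815]
step 3: x^-=[-1.5951, 2.4985, -1.2980]  P^-=[0.6744 -0.0452 -0.0534; -0.0452 0.7157 -0.2139; -0.0534 -0.2139 0.3714]  S=[1.0491 -0.0224; -0.0224 1.2251]  K=[0.6230 -0.0642; 0.0490 0.5646; -0.0161 -0.1328]  nu=[-0.7720, 0.2745]  x^+=[-2.0938, 2.6157, -1.3220]  P^+=[0.2604 -0.0250 -0.0552; -0.0250 0.3239 -0.1215; -0.0552 -0.1215 0.3496]

K[2,1] = -0.1328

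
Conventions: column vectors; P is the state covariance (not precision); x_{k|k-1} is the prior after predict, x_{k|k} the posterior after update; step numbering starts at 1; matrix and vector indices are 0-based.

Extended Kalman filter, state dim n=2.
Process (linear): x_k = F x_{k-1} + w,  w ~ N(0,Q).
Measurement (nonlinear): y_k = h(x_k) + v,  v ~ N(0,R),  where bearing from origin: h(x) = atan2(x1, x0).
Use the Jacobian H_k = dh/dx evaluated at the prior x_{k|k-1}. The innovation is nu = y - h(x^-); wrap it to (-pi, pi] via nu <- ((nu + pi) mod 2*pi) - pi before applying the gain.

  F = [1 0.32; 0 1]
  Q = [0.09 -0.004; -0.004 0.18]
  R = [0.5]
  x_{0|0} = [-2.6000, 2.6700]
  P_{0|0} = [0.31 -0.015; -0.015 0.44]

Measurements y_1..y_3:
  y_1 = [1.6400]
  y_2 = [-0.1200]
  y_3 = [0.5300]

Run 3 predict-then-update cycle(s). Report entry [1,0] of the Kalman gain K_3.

K[1,0] = -0.0712

step 1: x^-=[-1.7456, 2.6700]  P^-=[0.4355 0.1218; 0.1218 0.6200]  H_jac=[-0.2624 -0.1715]  S=[0.5592]  K=[-0.2417; -0.2473]  nu=[-0.5098]  x^+=[-1.6224, 2.7961]  P^+=[0.4028 0.0884; 0.0884 0.5858]
step 2: x^-=[-0.7276, 2.7961]  P^-=[0.6093 0.2718; 0.2718 0.7658]  H_jac=[-0.3350 -0.0872]  S=[0.5901]  K=[-0.3861; -0.2674]  nu=[-1.9454]  x^+=[0.0234, 3.3164]  P^+=[0.5214 0.2109; 0.2109 0.7236]
step 3: x^-=[1.0846, 3.3164]  P^-=[0.8205 0.4385; 0.4385 0.9036]  H_jac=[-0.2724 0.0891]  S=[0.5468]  K=[-0.3373; -0.0712]  nu=[-0.7247]  x^+=[1.3291, 3.3680]  P^+=[0.7583 0.4253; 0.4253 0.9008]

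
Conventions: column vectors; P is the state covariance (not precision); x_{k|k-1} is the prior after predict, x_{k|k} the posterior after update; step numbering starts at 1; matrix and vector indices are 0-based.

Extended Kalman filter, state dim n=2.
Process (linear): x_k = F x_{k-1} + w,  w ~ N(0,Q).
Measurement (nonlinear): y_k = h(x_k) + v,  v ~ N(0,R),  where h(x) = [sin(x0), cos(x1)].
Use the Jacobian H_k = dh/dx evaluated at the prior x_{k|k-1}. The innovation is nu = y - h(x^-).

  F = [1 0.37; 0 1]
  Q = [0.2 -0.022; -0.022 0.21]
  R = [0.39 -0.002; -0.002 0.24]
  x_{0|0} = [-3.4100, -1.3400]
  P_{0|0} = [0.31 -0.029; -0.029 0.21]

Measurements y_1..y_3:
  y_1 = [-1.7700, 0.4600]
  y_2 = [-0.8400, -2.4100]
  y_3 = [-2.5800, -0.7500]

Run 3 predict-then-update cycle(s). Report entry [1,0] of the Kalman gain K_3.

step 1: x^-=[-3.9058, -1.3400]  P^-=[0.5173 0.0267; 0.0267 0.4200]  H_jac=[-0.7219 0.0000; 0.0000 0.9735]  S=[0.6596 -0.0208; -0.0208 0.6380]  K=[-0.5655 0.0223; -0.0091 0.6405]  nu=[-2.4620, 0.2312]  x^+=[-2.5085, -1.1696]  P^+=[0.3055 0.0067; 0.0067 0.1579]
step 2: x^-=[-2.9412, -1.1696]  P^-=[0.5321 0.0431; 0.0431 0.3679]  H_jac=[-0.9800 0.0000; 0.0000 0.9206]  S=[0.9010 -0.0409; -0.0409 0.5518]  K=[-0.5774 0.0291; -0.0191 0.6124]  nu=[-0.6410, -2.8005]  x^+=[-2.6527, -2.8724]  P^+=[0.2298 0.0088; 0.0088 0.1597]
step 3: x^-=[-3.7155, -2.8724]  P^-=[0.4583 0.0459; 0.0459 0.3697]  H_jac=[-0.8398 0.0000; 0.0000 0.2660]  S=[0.7132 -0.0123; -0.0123 0.2661]  K=[-0.5392 0.0211; -0.0478 0.3672]  nu=[-3.1229, 0.2140]  x^+=[-2.0270, -2.6446]  P^+=[0.2505 0.0231; 0.0231 0.3317]

K[1,0] = -0.0478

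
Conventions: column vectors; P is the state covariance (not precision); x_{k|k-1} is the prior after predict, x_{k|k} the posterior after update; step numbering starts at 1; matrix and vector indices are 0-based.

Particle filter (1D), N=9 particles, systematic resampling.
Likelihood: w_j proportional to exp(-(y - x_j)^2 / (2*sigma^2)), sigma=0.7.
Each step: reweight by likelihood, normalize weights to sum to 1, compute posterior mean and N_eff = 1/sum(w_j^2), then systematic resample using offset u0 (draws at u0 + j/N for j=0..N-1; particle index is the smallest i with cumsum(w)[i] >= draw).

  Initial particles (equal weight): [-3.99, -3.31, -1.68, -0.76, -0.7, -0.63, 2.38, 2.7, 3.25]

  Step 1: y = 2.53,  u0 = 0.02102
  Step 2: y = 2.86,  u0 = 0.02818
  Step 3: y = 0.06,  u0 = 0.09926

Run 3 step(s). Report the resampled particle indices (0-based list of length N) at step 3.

resampled_idx = [0, 0, 1, 1, 2, 3, 3, 4, 6]

step 1: w=[0.0000, 0.0000, 0.0000, 0.0000, 0.0000, 0.0000, 0.3851, 0.3826, 0.2322]  mean=2.7044  Neff=2.8682  idx=[6, 6, 6, 6, 7, 7, 7, 8, 8]
step 2: w=[0.1014, 0.1014, 0.1014, 0.1014, 0.1249, 0.1249, 0.1249, 0.1098, 0.1098]  mean=2.6910  Neff=8.9232  idx=[0, 1, 2, 3, 4, 5, 6, 7, 8]
step 3: w=[0.2170, 0.2170, 0.2170, 0.2170, 0.0430, 0.0430, 0.0430, 0.0016, 0.0016]  mean=2.4241  Neff=5.1588  idx=[0, 0, 1, 1, 2, 3, 3, 4, 6]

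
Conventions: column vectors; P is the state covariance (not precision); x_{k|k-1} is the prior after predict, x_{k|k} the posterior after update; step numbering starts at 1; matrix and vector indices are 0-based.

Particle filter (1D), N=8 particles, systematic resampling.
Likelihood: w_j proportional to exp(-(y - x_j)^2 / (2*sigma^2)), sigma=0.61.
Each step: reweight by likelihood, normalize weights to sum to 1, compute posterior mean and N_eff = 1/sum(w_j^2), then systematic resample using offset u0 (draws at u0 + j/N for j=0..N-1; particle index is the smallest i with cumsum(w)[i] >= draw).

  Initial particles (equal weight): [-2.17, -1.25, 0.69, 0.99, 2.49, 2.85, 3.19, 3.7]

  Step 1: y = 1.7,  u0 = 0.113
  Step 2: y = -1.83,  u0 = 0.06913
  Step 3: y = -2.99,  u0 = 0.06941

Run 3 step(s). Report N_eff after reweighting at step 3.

step 1: w=[0.0000, 0.0000, 0.1790, 0.3581, 0.3047, 0.1192, 0.0357, 0.0033]  mean=1.7025  Neff=3.7227  idx=[2, 3, 3, 3, 4, 4, 5, 6]
step 2: w=[0.7415, 0.0862, 0.0862, 0.0862, 0.0000, 0.0000, 0.0000, 0.0000]  mean=0.7675  Neff=1.7478  idx=[0, 0, 0, 0, 0, 0, 1, 3]
step 3: w=[0.1642, 0.1642, 0.1642, 0.1642, 0.1642, 0.1642, 0.0075, 0.0075]  mean=0.6945  Neff=6.1795  idx=[0, 1, 1, 2, 3, 4, 4, 5]

N_eff = 6.1795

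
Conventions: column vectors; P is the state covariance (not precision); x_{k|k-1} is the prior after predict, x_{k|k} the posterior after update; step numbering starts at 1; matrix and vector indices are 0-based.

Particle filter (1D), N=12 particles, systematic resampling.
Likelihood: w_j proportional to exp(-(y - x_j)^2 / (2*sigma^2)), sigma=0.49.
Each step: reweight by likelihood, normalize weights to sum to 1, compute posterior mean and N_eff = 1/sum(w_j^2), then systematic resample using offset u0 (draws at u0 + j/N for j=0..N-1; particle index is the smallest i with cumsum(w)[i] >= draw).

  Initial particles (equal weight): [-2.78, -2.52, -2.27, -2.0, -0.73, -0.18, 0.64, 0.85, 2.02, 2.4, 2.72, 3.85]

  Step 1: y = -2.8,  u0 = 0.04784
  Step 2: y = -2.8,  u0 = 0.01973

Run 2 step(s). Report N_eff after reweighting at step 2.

N_eff = 11.0454

step 1: w=[0.3743, 0.3182, 0.2087, 0.0988, 0.0000, 0.0000, 0.0000, 0.0000, 0.0000, 0.0000, 0.0000, 0.0000]  mean=-2.5137  Neff=3.3940  idx=[0, 0, 0, 0, 1, 1, 1, 1, 2, 2, 2, 3]
step 2: w=[0.1071, 0.1071, 0.1071, 0.1071, 0.0910, 0.0910, 0.0910, 0.0910, 0.0597, 0.0597, 0.0597, 0.0283]  mean=-2.5719  Neff=11.0454  idx=[0, 0, 1, 2, 3, 4, 5, 5, 6, 7, 9, 10]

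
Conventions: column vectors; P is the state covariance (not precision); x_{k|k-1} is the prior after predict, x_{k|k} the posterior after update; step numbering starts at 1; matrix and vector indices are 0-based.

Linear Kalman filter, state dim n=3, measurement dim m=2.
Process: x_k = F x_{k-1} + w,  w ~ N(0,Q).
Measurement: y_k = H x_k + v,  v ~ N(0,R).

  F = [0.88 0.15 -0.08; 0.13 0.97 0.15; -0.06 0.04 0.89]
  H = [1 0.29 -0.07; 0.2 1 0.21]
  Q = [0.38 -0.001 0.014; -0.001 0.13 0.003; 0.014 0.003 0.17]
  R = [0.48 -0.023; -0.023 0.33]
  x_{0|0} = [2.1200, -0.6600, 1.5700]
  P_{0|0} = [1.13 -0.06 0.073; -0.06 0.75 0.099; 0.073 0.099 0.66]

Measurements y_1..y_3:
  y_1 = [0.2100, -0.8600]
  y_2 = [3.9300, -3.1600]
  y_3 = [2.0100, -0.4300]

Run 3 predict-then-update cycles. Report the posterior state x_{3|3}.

step 1: x^-=[1.6410, -0.1291, 1.2437]  P^-=[1.2477 0.1805 -0.0193; 0.1805 0.8861 0.2084; -0.0193 0.2084 0.6976]  S=[1.9046 0.6586; 0.6586 1.4549]  K=[0.6901 -0.0196; -0.0089 0.6680; -0.1037 0.2882]  nu=[-1.3065, -1.3203]  x^+=[0.7653, -0.9994, 0.9986]  P^+=[0.3580 -0.0924 -0.0071; -0.0924 0.2446 -0.0262; -0.0071 -0.0262 0.5956]
step 2: x^-=[0.4436, -0.7201, 0.8029]  P^-=[0.6438 -0.0117 -0.0573; -0.0117 0.3484 0.0706; -0.0573 0.0706 0.6428]  S=[1.1546 0.1731; 0.1731 0.7527]  K=[0.5564 0.0116; 0.0012 0.4792; -0.1134 0.2840]  nu=[3.7514, -2.6972]  x^+=[2.4996, -2.0080, -0.3887]  P^+=[0.2840 -0.0628 -0.0140; -0.0628 0.1754 -0.0223; -0.0140 -0.0223 0.5784]
step 3: x^-=[1.9296, -1.6811, -0.5762]  P^-=[0.5935 -0.0053 -0.0567; -0.0053 0.2899 0.0672; -0.0567 0.0672 0.6297]  S=[1.1031 0.1532; 0.1532 0.6928]  K=[0.5364 0.0279; 0.0066 0.4359; -0.1149 0.2970]  nu=[0.5276, 0.9862]  x^+=[2.2401, -1.2477, -0.3440]  P^+=[0.2710 -0.0535 -0.0184; -0.0535 0.1574 -0.0142; -0.0184 -0.0142 0.5644]

x_post = [2.2401, -1.2477, -0.3440]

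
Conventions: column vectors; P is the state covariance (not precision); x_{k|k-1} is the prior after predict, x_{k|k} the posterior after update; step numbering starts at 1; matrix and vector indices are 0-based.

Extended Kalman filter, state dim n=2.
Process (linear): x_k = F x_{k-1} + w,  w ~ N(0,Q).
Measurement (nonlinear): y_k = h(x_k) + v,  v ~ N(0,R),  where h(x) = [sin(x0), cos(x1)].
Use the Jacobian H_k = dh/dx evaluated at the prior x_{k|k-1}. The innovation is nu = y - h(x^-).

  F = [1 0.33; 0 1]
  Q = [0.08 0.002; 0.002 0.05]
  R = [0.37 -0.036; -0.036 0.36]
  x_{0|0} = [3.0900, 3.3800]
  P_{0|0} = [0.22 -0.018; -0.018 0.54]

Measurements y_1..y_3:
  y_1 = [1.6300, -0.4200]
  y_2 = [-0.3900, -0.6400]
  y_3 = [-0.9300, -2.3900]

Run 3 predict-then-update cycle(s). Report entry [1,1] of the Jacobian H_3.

step 1: x^-=[4.2054, 3.3800]  P^-=[0.3469 0.1622; 0.1622 0.5900]  H_jac=[-0.4855 0.0000; 0.0000 0.2362]  S=[0.4518 -0.0546; -0.0546 0.3929]  K=[-0.3672 0.0465; -0.1337 0.3360]  nu=[2.5042, 0.5517]  x^+=[3.3114, 3.2306]  P^+=[0.2833 0.1268; 0.1268 0.5326]
step 2: x^-=[4.3775, 3.2306]  P^-=[0.5050 0.3046; 0.3046 0.5826]  H_jac=[-0.3287 0.0000; 0.0000 0.0889]  S=[0.4246 -0.0449; -0.0449 0.3646]  K=[-0.3881 0.0264; -0.2237 0.1144]  nu=[0.5544, 0.3560]  x^+=[4.1717, 3.1473]  P^+=[0.4398 0.2644; 0.2644 0.5543]
step 3: x^-=[5.2103, 3.1473]  P^-=[0.7547 0.4493; 0.4493 0.6043]  H_jac=[0.4776 0.0000; 0.0000 0.0057]  S=[0.5421 -0.0348; -0.0348 0.3600]  K=[0.6694 0.0718; 0.3989 0.0481]  nu=[-0.0514, -1.3900]  x^+=[5.0761, 3.0599]  P^+=[0.5132 0.3054; 0.3054 0.5186]

H_jac[1,1] = 0.0057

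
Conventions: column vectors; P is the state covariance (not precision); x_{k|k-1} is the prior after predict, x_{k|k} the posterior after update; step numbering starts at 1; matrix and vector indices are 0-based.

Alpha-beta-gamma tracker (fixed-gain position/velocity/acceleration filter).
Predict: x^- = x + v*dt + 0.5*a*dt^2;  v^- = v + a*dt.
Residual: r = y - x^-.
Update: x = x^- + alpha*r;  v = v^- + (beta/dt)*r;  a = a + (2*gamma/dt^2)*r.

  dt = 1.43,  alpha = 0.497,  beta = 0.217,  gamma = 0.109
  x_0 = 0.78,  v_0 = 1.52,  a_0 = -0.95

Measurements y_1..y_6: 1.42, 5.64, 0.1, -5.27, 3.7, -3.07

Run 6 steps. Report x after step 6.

step 1: x_pred=1.9823  r=-0.5623  x^+=1.7028  v^+=0.0762  a^+=-1.0099
step 2: x_pred=0.7791  r=4.8609  x^+=3.1950  v^+=-0.6304  a^+=-0.4917
step 3: x_pred=1.7907  r=-1.6907  x^+=0.9504  v^+=-1.5902  a^+=-0.6720
step 4: x_pred=-2.0106  r=-3.2594  x^+=-3.6305  v^+=-3.0457  a^+=-1.0195
step 5: x_pred=-9.0282  r=12.7282  x^+=-2.7023  v^+=-2.5721  a^+=0.3375
step 6: x_pred=-6.0353  r=2.9653  x^+=-4.5615  v^+=-1.6395  a^+=0.6536

x_post = -4.5615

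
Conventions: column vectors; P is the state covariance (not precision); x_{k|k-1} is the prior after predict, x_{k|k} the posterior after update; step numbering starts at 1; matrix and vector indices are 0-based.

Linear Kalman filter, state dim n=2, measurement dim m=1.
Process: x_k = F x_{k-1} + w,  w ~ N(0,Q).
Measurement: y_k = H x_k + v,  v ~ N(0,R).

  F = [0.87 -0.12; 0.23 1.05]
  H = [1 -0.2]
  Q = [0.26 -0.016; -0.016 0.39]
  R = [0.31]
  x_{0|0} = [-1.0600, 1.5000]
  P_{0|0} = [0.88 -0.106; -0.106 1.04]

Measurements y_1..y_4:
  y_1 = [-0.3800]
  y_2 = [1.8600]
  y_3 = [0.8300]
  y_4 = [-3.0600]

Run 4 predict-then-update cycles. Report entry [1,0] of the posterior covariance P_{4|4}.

step 1: x^-=[-1.1022, 1.3312]  P^-=[0.9632 -0.0649; -0.0649 1.5320]  S=[1.3604]  K=[0.7175; -0.2729]  nu=[0.9884]  x^+=[-0.3929, 1.0615]  P^+=[0.2627 0.2015; 0.2015 1.4306]
step 2: x^-=[-0.4692, 1.0242]  P^-=[0.4374 0.0349; 0.0349 2.0785]  S=[0.8166]  K=[0.5271; -0.4664]  nu=[2.5341]  x^+=[0.8665, -0.1577]  P^+=[0.2105 0.2356; 0.2356 1.9009]
step 3: x^-=[0.7727, 0.0337]  P^-=[0.3975 -0.0047; -0.0047 2.6107]  S=[0.8138]  K=[0.4896; -0.6473]  nu=[0.0640]  x^+=[0.8041, -0.0077]  P^+=[0.2024 0.2533; 0.2533 2.2697]
step 4: x^-=[0.7005, 0.1768]  P^-=[0.3930 -0.0371; -0.0371 3.0253]  S=[0.8389]  K=[0.4774; -0.7655]  nu=[-3.7251]  x^+=[-1.0777, 3.0284]  P^+=[0.2019 0.2694; 0.2694 2.5337]

P_post[1,0] = 0.2694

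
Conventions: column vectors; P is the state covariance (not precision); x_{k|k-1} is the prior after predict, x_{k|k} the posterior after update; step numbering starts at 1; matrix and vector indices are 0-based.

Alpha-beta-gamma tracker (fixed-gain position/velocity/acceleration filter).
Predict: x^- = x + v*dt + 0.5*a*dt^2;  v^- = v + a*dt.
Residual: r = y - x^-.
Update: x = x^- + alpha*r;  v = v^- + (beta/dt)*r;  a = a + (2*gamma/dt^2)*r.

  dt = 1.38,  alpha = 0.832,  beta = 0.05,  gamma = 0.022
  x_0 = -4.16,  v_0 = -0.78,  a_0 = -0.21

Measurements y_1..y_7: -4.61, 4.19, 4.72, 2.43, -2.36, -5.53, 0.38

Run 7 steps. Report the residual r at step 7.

resid = 6.3350

step 1: x_pred=-5.4364  r=0.8264  x^+=-4.7488  v^+=-1.0399  a^+=-0.1909
step 2: x_pred=-6.3656  r=10.5556  x^+=2.4167  v^+=-0.9209  a^+=0.0530
step 3: x_pred=1.1963  r=3.5237  x^+=4.1280  v^+=-0.7201  a^+=0.1344
step 4: x_pred=3.2623  r=-0.8323  x^+=2.5698  v^+=-0.5648  a^+=0.1152
step 5: x_pred=1.9001  r=-4.2601  x^+=-1.6443  v^+=-0.5602  a^+=0.0167
step 6: x_pred=-2.4015  r=-3.1285  x^+=-5.0044  v^+=-0.6505  a^+=-0.0556
step 7: x_pred=-5.9550  r=6.3350  x^+=-0.6843  v^+=-0.4976  a^+=0.0908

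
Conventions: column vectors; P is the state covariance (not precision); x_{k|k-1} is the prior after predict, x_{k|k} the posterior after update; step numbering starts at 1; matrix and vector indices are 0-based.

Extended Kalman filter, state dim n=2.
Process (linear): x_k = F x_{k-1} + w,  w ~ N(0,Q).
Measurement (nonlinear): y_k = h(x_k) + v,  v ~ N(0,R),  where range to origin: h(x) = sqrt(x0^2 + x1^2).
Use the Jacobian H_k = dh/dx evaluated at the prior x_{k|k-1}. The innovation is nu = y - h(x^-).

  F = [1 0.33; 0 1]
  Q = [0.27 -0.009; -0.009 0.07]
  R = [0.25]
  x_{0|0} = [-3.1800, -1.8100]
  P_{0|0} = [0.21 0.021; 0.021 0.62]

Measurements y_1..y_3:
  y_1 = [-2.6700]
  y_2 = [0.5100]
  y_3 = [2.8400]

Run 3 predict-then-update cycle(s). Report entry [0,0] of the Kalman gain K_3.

K[0,0] = 0.5615

step 1: x^-=[-3.7773, -1.8100]  P^-=[0.5614 0.2166; 0.2166 0.6900]  H_jac=[-0.9018 -0.4321]  S=[1.0042]  K=[-0.5973; -0.4914]  nu=[-6.8586]  x^+=[0.3196, 1.5605]  P^+=[0.2031 -0.0782; -0.0782 0.4475]
step 2: x^-=[0.8346, 1.5605]  P^-=[0.4702 0.0605; 0.0605 0.5175]  H_jac=[0.4716 0.8818]  S=[0.8073]  K=[0.3407; 0.6006]  nu=[-1.2597]  x^+=[0.4053, 0.8040]  P^+=[0.3765 -0.1047; -0.1047 0.2263]
step 3: x^-=[0.6706, 0.8040]  P^-=[0.6020 -0.0391; -0.0391 0.2963]  H_jac=[0.6406 0.7679]  S=[0.6333]  K=[0.5615; 0.3198]  nu=[1.7930]  x^+=[1.6775, 1.3773]  P^+=[0.4023 -0.1528; -0.1528 0.2315]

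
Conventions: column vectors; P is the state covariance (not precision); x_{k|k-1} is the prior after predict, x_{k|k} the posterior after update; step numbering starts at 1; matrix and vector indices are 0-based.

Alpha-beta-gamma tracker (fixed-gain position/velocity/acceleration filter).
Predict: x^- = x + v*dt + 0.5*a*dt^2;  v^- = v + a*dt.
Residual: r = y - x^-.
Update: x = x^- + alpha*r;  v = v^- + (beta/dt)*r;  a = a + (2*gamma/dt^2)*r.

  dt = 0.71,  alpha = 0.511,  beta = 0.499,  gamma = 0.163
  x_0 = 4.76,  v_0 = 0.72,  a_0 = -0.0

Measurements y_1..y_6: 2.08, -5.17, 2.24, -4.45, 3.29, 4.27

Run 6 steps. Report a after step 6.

a_post = 8.5640

step 1: x_pred=5.2712  r=-3.1912  x^+=3.6405  v^+=-1.5228  a^+=-2.0637
step 2: x_pred=2.0391  r=-7.2091  x^+=-1.6447  v^+=-8.0548  a^+=-6.7259
step 3: x_pred=-9.0589  r=11.2989  x^+=-3.2852  v^+=-4.8891  a^+=0.5811
step 4: x_pred=-6.6099  r=2.1599  x^+=-5.5062  v^+=-2.9585  a^+=1.9779
step 5: x_pred=-7.1082  r=10.3982  x^+=-1.7947  v^+=5.7539  a^+=8.7024
step 6: x_pred=4.4840  r=-0.2140  x^+=4.3746  v^+=11.7822  a^+=8.5640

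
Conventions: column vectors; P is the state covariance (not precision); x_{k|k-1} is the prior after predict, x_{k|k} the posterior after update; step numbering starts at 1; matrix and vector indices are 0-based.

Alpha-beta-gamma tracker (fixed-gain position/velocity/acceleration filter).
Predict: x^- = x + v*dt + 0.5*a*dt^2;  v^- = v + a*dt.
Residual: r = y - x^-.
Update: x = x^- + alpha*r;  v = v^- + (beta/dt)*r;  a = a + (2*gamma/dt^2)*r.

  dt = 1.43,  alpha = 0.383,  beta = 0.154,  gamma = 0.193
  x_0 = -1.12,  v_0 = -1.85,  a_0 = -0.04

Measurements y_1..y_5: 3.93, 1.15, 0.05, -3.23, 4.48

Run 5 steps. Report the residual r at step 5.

step 1: x_pred=-3.8064  r=7.7364  x^+=-0.8434  v^+=-1.0740  a^+=1.4203
step 2: x_pred=-0.9270  r=2.0770  x^+=-0.1315  v^+=1.1807  a^+=1.8124
step 3: x_pred=3.4100  r=-3.3600  x^+=2.1231  v^+=3.4106  a^+=1.1782
step 4: x_pred=8.2049  r=-11.4349  x^+=3.8253  v^+=3.8639  a^+=-0.9803
step 5: x_pred=8.3484  r=-3.8684  x^+=6.8668  v^+=2.0455  a^+=-1.7105

resid = -3.8684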